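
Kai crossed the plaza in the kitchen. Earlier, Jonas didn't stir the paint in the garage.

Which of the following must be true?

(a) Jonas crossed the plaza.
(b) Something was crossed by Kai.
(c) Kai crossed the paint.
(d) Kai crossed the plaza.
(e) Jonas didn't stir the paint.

(a) Not entailed — the passage has Kai crossing the plaza, not Jonas.
(b) Entailed — every conjunct here is already in the original crossing event.
(c) Not entailed — Kai crossed the plaza, not the paint; the paint belongs to the stirring event.
(d) Entailed — the original entails any weakening of itself; this just drops 'in the kitchen'.
(e) Not entailed — dropping 'in the garage' under negation is not valid — the original leaves open that Jonas stirred the paint some other way.

(b), (d)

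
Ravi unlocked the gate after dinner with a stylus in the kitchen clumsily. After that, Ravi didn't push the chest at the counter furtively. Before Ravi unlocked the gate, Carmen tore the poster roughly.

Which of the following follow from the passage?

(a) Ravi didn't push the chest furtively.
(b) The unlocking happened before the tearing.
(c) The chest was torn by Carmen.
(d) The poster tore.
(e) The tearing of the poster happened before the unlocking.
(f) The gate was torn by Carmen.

(a) Not entailed — dropping 'at the counter' under negation is not valid — the original leaves open that Ravi pushed the chest some other way.
(b) Not entailed — the narrative places the tearing before the unlocking, not after.
(c) Not entailed — Carmen tore the poster, not the chest; the chest belongs to the pushing event.
(d) Entailed — 'Carmen tore the poster' is causative; it entails the inchoative 'the poster tore'.
(e) Entailed — the narrative places the tearing before the unlocking.
(f) Not entailed — Carmen tore the poster, not the gate; the gate belongs to the unlocking event.

(d), (e)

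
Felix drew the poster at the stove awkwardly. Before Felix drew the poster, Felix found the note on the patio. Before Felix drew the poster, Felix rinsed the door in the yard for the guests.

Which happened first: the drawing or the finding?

the finding

The connectives place the finding before the drawing.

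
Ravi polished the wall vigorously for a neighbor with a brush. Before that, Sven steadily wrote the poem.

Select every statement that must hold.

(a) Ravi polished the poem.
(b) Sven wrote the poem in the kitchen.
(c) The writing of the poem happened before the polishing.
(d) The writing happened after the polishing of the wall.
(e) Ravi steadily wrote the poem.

(c)

(a) Not entailed — Ravi polished the wall, not the poem; the poem belongs to the writing event.
(b) Not entailed — 'in the kitchen' adds information not in the original event.
(c) Entailed — the narrative places the writing before the polishing.
(d) Not entailed — the narrative places the writing before the polishing, not after.
(e) Not entailed — the passage has Sven writing the poem, not Ravi.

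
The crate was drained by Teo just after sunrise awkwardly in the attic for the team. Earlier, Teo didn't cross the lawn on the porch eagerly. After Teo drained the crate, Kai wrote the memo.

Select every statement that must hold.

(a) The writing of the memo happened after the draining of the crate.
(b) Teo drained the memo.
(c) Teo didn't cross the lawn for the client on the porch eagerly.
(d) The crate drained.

(a), (c), (d)

(a) Entailed — the narrative places the draining before the writing.
(b) Not entailed — Teo drained the crate, not the memo; the memo belongs to the writing event.
(c) Entailed — under negation, adding a further restriction is entailed: if no such crossing event occurred, none occurred for the client either.
(d) Entailed — 'Teo drained the crate' is causative; it entails the inchoative 'the crate drained'.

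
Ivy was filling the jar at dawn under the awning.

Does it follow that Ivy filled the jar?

no

'was filling' is progressive; for an accomplishment like 'fill the jar', it doesn't entail completion.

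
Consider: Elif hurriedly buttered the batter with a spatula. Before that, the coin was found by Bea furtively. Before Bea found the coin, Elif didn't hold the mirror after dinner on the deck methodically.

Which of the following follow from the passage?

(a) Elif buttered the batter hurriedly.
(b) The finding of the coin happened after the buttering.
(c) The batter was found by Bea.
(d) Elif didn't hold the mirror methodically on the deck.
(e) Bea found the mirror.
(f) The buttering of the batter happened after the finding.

(a) Entailed — the original entails any weakening of itself; this just drops 'with a spatula'.
(b) Not entailed — the narrative places the finding before the buttering, not after.
(c) Not entailed — Bea found the coin, not the batter; the batter belongs to the buttering event.
(d) Not entailed — dropping 'after dinner' under negation is not valid — the original leaves open that Elif held the mirror some other way.
(e) Not entailed — Bea found the coin, not the mirror; the mirror belongs to the holding event.
(f) Entailed — the narrative places the finding before the buttering.

(a), (f)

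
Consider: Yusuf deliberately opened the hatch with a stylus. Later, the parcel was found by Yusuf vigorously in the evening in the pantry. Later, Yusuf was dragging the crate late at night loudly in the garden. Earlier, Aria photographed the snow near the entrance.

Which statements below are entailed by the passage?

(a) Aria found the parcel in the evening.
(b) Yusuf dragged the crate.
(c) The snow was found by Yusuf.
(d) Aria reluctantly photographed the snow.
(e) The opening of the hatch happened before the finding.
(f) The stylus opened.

(a) Not entailed — the passage has Yusuf finding the parcel, not Aria.
(b) Entailed — 'drag' is an activity; 'was dragging' entails that some dragging happened, so 'dragged' holds.
(c) Not entailed — Yusuf found the parcel, not the snow; the snow belongs to the photographing event.
(d) Not entailed — 'reluctantly' adds information not in the original event.
(e) Entailed — the narrative places the opening before the finding.
(f) Not entailed — the hatch is what opened, not the stylus.

(b), (e)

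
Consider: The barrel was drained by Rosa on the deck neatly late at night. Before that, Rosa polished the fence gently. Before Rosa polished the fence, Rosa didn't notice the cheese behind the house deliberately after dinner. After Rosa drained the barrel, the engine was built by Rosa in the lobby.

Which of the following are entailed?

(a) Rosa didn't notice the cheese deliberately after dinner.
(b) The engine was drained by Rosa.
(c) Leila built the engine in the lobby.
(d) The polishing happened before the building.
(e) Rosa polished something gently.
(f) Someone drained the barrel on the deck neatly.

(a) Not entailed — dropping 'behind the house' under negation is not valid — the original leaves open that Rosa noticed the cheese some other way.
(b) Not entailed — Rosa drained the barrel, not the engine; the engine belongs to the building event.
(c) Not entailed — the passage has Rosa building the engine, not Leila.
(d) Entailed — the narrative places the polishing before the building.
(e) Entailed — the original entails any weakening of itself; this just generalizes the patient.
(f) Entailed — the original entails any weakening of itself; this just drops 'late at night' and generalizes the agent.

(d), (e), (f)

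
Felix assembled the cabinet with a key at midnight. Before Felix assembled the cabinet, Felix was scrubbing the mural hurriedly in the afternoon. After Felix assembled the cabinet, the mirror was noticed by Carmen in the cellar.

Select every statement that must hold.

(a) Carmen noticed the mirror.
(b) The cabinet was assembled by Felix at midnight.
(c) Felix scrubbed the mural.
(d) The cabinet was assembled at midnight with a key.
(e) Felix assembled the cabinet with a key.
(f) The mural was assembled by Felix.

(a) Entailed — the original entails any weakening of itself; this just drops 'in the cellar'.
(b) Entailed — the original entails any weakening of itself; this just drops 'with a key'.
(c) Entailed — 'scrub' is an activity; 'was scrubbing' entails that some scrubbing happened, so 'scrubbed' holds.
(d) Entailed — generalizing the agent leaves a sub-description the original still satisfies.
(e) Entailed — this follows by dropping conjuncts from the assembling event's description.
(f) Not entailed — Felix assembled the cabinet, not the mural; the mural belongs to the scrubbing event.

(a), (b), (c), (d), (e)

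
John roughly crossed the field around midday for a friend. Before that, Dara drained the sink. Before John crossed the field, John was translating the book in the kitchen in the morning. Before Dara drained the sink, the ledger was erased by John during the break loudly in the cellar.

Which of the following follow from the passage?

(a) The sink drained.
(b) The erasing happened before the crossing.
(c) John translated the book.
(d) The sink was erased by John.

(a) Entailed — 'Dara drained the sink' is causative; it entails the inchoative 'the sink drained'.
(b) Entailed — the narrative places the erasing before the crossing.
(c) Not entailed — 'was translating' is progressive on an accomplishment; it does not entail the completed 'translated'.
(d) Not entailed — John erased the ledger, not the sink; the sink belongs to the draining event.

(a), (b)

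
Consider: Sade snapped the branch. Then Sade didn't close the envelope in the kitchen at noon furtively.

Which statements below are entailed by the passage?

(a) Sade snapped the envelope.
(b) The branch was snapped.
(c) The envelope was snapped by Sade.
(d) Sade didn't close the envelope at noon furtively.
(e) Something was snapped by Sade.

(a) Not entailed — Sade snapped the branch, not the envelope; the envelope belongs to the closing event.
(b) Entailed — this follows by dropping conjuncts from the snapping event's description.
(c) Not entailed — Sade snapped the branch, not the envelope; the envelope belongs to the closing event.
(d) Not entailed — dropping 'in the kitchen' under negation is not valid — the original leaves open that Sade closed the envelope some other way.
(e) Entailed — the original entails any weakening of itself; this just generalizes the patient.

(b), (e)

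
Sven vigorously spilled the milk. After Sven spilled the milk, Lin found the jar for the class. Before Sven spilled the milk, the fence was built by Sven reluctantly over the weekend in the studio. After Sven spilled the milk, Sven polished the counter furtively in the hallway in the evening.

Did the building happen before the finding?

yes

The narrative orders the building before the finding.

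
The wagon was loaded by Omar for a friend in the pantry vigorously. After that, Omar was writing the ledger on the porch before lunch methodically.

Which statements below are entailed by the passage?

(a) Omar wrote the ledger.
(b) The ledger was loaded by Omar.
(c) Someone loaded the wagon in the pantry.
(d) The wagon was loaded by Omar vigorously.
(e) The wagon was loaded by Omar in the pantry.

(a) Not entailed — 'was writing' is progressive on an accomplishment; it does not entail the completed 'wrote'.
(b) Not entailed — Omar loaded the wagon, not the ledger; the ledger belongs to the writing event.
(c) Entailed — this follows by dropping conjuncts from the loading event's description.
(d) Entailed — dropping 'in the pantry', 'for a friend' leaves a sub-description the original still satisfies.
(e) Entailed — every conjunct here is already in the original loading event.

(c), (d), (e)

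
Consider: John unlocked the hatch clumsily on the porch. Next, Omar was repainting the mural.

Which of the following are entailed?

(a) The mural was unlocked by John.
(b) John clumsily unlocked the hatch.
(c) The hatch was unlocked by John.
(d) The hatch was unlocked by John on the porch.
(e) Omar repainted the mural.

(a) Not entailed — John unlocked the hatch, not the mural; the mural belongs to the repainting event.
(b) Entailed — dropping 'on the porch' leaves a sub-description the original still satisfies.
(c) Entailed — dropping 'on the porch', 'clumsily' leaves a sub-description the original still satisfies.
(d) Entailed — this follows by dropping conjuncts from the unlocking event's description.
(e) Not entailed — 'was repainting' is progressive on an accomplishment; it does not entail the completed 'repainted'.

(b), (c), (d)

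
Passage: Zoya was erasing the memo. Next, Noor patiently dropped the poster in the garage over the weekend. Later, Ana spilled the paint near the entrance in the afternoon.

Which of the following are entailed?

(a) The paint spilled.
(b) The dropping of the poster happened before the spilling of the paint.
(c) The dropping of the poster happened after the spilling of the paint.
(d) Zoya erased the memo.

(a) Entailed — 'Ana spilled the paint' is causative; it entails the inchoative 'the paint spilled'.
(b) Entailed — the narrative places the dropping before the spilling.
(c) Not entailed — the narrative places the dropping before the spilling, not after.
(d) Not entailed — 'was erasing' is progressive on an accomplishment; it does not entail the completed 'erased'.

(a), (b)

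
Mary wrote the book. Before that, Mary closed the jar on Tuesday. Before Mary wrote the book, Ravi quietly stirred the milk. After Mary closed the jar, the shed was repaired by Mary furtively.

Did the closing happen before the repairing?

The narrative orders the closing before the repairing.

yes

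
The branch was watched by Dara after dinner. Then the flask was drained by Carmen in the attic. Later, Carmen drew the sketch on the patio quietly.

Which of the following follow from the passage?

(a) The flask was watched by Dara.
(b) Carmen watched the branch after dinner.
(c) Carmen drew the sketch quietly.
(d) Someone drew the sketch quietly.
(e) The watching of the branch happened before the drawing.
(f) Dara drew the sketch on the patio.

(a) Not entailed — Dara watched the branch, not the flask; the flask belongs to the draining event.
(b) Not entailed — the passage has Dara watching the branch, not Carmen.
(c) Entailed — the original entails any weakening of itself; this just drops 'on the patio'.
(d) Entailed — dropping 'on the patio' and generalizing the agent leaves a sub-description the original still satisfies.
(e) Entailed — the narrative places the watching before the drawing.
(f) Not entailed — the passage has Carmen drawing the sketch, not Dara.

(c), (d), (e)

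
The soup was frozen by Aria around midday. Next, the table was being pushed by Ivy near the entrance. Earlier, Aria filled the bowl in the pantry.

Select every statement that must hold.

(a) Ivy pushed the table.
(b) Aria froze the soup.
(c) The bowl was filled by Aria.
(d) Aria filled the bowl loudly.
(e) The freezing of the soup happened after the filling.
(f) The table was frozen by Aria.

(a), (b), (c)

(a) Entailed — 'push' is an activity; 'was pushing' entails that some pushing happened, so 'pushed' holds.
(b) Entailed — every conjunct here is already in the original freezing event.
(c) Entailed — every conjunct here is already in the original filling event.
(d) Not entailed — 'loudly' adds information not in the original event.
(e) Not entailed — the narrative doesn't order the filling relative to the freezing.
(f) Not entailed — Aria froze the soup, not the table; the table belongs to the pushing event.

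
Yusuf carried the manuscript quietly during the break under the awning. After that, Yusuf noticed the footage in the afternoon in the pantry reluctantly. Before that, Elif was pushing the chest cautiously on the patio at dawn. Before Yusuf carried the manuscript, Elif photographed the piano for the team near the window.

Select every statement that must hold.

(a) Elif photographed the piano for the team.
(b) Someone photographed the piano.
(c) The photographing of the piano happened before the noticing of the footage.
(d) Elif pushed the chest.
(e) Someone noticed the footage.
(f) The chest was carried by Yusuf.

(a), (b), (c), (d), (e)

(a) Entailed — dropping 'near the window' leaves a sub-description the original still satisfies.
(b) Entailed — the original entails any weakening of itself; this just drops 'near the window', 'for the team' and generalizes the agent.
(c) Entailed — the narrative places the photographing before the noticing.
(d) Entailed — 'push' is an activity; 'was pushing' entails that some pushing happened, so 'pushed' holds.
(e) Entailed — the original entails any weakening of itself; this just drops 'in the afternoon', 'in the pantry', 'reluctantly' and generalizes the agent.
(f) Not entailed — Yusuf carried the manuscript, not the chest; the chest belongs to the pushing event.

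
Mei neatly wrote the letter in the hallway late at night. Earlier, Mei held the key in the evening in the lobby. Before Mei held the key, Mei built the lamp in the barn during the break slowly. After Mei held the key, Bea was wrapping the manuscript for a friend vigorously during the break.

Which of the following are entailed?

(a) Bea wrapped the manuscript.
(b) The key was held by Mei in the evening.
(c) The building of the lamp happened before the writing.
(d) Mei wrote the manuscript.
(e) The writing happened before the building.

(b), (c)

(a) Not entailed — 'was wrapping' is progressive on an accomplishment; it does not entail the completed 'wrapped'.
(b) Entailed — this follows by dropping conjuncts from the holding event's description.
(c) Entailed — the narrative places the building before the writing.
(d) Not entailed — Mei wrote the letter, not the manuscript; the manuscript belongs to the wrapping event.
(e) Not entailed — the narrative places the building before the writing, not after.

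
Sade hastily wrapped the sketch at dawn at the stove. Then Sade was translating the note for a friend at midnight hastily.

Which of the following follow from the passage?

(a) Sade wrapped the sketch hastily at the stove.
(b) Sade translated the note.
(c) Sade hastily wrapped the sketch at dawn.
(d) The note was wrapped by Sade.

(a) Entailed — every conjunct here is already in the original wrapping event.
(b) Not entailed — 'was translating' is progressive on an accomplishment; it does not entail the completed 'translated'.
(c) Entailed — the original entails any weakening of itself; this just drops 'at the stove'.
(d) Not entailed — Sade wrapped the sketch, not the note; the note belongs to the translating event.

(a), (c)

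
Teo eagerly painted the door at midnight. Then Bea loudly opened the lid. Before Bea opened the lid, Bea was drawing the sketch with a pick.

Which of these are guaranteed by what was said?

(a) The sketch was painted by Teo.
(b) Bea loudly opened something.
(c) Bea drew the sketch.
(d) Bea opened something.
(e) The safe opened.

(b), (d)

(a) Not entailed — Teo painted the door, not the sketch; the sketch belongs to the drawing event.
(b) Entailed — generalizing the patient leaves a sub-description the original still satisfies.
(c) Not entailed — 'was drawing' is progressive on an accomplishment; it does not entail the completed 'drew'.
(d) Entailed — every conjunct here is already in the original opening event.
(e) Not entailed — the lid is what opened, not the safe.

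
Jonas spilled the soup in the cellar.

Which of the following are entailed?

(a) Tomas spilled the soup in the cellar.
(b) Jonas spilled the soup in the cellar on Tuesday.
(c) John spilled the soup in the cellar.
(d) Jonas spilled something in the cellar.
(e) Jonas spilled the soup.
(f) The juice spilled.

(d), (e)

(a) Not entailed — the passage has Jonas spilling the soup, not Tomas.
(b) Not entailed — 'on Tuesday' adds information not in the original event.
(c) Not entailed — the passage has Jonas spilling the soup, not John.
(d) Entailed — generalizing the patient leaves a sub-description the original still satisfies.
(e) Entailed — dropping 'in the cellar' leaves a sub-description the original still satisfies.
(f) Not entailed — the soup is what spilled, not the juice.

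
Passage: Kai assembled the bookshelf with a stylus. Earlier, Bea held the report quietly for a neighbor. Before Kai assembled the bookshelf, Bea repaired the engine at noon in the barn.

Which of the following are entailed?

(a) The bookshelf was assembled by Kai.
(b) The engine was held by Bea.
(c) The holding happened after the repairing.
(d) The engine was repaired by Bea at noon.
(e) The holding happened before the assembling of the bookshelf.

(a), (d), (e)

(a) Entailed — the original entails any weakening of itself; this just drops 'with a stylus'.
(b) Not entailed — Bea held the report, not the engine; the engine belongs to the repairing event.
(c) Not entailed — the narrative doesn't order the repairing relative to the holding.
(d) Entailed — every conjunct here is already in the original repairing event.
(e) Entailed — the narrative places the holding before the assembling.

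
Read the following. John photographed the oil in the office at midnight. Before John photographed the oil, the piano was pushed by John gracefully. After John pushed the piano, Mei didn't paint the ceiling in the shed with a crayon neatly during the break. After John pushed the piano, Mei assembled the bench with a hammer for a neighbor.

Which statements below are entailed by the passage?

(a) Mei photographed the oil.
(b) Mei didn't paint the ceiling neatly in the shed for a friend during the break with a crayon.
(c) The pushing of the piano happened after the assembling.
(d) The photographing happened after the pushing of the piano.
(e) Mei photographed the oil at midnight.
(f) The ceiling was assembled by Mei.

(b), (d)

(a) Not entailed — the passage has John photographing the oil, not Mei.
(b) Entailed — under negation, adding a further restriction is entailed: if no such painting event occurred, none occurred for a friend either.
(c) Not entailed — the narrative places the pushing before the assembling, not after.
(d) Entailed — the narrative places the pushing before the photographing.
(e) Not entailed — the passage has John photographing the oil, not Mei.
(f) Not entailed — Mei assembled the bench, not the ceiling; the ceiling belongs to the painting event.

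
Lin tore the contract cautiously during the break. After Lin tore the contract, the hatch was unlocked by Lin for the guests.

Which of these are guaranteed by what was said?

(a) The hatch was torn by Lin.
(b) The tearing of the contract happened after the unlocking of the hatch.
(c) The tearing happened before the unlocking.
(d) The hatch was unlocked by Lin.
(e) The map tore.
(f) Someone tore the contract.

(c), (d), (f)

(a) Not entailed — Lin tore the contract, not the hatch; the hatch belongs to the unlocking event.
(b) Not entailed — the narrative places the tearing before the unlocking, not after.
(c) Entailed — the narrative places the tearing before the unlocking.
(d) Entailed — every conjunct here is already in the original unlocking event.
(e) Not entailed — the contract is what tore, not the map.
(f) Entailed — every conjunct here is already in the original tearing event.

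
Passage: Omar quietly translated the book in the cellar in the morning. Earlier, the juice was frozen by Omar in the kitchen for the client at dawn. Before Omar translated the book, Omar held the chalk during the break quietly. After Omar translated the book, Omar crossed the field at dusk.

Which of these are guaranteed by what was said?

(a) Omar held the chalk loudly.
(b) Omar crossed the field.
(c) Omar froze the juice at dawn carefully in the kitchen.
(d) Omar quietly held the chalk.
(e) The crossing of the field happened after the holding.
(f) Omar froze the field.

(a) Not entailed — 'loudly' adds a manner not in (and inconsistent with) the original.
(b) Entailed — this follows by dropping conjuncts from the crossing event's description.
(c) Not entailed — 'carefully' adds information not in the original event.
(d) Entailed — this follows by dropping conjuncts from the holding event's description.
(e) Entailed — the narrative places the holding before the crossing.
(f) Not entailed — Omar froze the juice, not the field; the field belongs to the crossing event.

(b), (d), (e)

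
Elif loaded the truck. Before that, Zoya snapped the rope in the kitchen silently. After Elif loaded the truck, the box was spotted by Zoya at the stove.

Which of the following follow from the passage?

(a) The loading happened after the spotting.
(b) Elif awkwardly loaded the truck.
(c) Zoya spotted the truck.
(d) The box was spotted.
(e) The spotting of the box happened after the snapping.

(a) Not entailed — the narrative places the loading before the spotting, not after.
(b) Not entailed — 'awkwardly' adds information not in the original event.
(c) Not entailed — Zoya spotted the box, not the truck; the truck belongs to the loading event.
(d) Entailed — dropping 'at the stove' and generalizing the agent leaves a sub-description the original still satisfies.
(e) Entailed — the narrative places the snapping before the spotting.

(d), (e)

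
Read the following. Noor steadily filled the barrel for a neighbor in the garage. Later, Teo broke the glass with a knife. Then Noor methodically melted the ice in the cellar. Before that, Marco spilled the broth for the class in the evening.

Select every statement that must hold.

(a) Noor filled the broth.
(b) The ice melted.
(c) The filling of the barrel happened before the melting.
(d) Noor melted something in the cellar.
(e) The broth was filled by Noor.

(a) Not entailed — Noor filled the barrel, not the broth; the broth belongs to the spilling event.
(b) Entailed — 'Noor melted the ice' is causative; it entails the inchoative 'the ice melted'.
(c) Entailed — the narrative places the filling before the melting.
(d) Entailed — the original entails any weakening of itself; this just drops 'methodically' and generalizes the patient.
(e) Not entailed — Noor filled the barrel, not the broth; the broth belongs to the spilling event.

(b), (c), (d)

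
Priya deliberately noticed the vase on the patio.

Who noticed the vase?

'Priya' marks the agent of the noticing event.

Priya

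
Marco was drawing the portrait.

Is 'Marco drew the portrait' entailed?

'was drawing' is progressive; for an accomplishment like 'draw the portrait', it doesn't entail completion.

no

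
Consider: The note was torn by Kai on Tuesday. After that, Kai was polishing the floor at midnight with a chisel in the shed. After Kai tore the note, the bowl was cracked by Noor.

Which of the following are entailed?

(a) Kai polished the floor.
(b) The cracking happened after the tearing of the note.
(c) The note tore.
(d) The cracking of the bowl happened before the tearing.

(a), (b), (c)

(a) Entailed — 'polish' is an activity; 'was polishing' entails that some polishing happened, so 'polished' holds.
(b) Entailed — the narrative places the tearing before the cracking.
(c) Entailed — 'Kai tore the note' is causative; it entails the inchoative 'the note tore'.
(d) Not entailed — the narrative places the tearing before the cracking, not after.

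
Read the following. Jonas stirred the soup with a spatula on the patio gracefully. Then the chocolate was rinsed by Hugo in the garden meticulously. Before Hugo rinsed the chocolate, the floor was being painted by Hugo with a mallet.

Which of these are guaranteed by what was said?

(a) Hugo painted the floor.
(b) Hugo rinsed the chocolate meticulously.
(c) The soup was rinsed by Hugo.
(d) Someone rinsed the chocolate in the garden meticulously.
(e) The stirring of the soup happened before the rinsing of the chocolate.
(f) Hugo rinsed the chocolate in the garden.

(b), (d), (e), (f)

(a) Not entailed — 'was painting' is progressive on an accomplishment; it does not entail the completed 'painted'.
(b) Entailed — the original entails any weakening of itself; this just drops 'in the garden'.
(c) Not entailed — Hugo rinsed the chocolate, not the soup; the soup belongs to the stirring event.
(d) Entailed — the original entails any weakening of itself; this just generalizes the agent.
(e) Entailed — the narrative places the stirring before the rinsing.
(f) Entailed — this follows by dropping conjuncts from the rinsing event's description.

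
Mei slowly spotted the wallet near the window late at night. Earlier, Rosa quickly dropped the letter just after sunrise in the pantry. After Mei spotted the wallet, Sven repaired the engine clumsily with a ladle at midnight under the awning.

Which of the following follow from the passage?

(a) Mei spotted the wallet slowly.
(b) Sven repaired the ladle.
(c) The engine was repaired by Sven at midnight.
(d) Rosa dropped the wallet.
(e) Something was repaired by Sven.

(a), (c), (e)

(a) Entailed — this follows by dropping conjuncts from the spotting event's description.
(b) Not entailed — the ladle is the instrument, not what was repaired.
(c) Entailed — this follows by dropping conjuncts from the repairing event's description.
(d) Not entailed — Rosa dropped the letter, not the wallet; the wallet belongs to the spotting event.
(e) Entailed — dropping 'with a ladle', 'at midnight', 'under the awning', 'clumsily' and generalizing the patient leaves a sub-description the original still satisfies.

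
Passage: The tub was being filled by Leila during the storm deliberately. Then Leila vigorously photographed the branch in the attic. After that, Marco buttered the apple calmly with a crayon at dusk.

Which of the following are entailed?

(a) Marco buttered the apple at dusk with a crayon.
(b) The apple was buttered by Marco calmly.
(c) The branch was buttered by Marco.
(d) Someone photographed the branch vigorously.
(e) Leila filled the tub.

(a), (b), (d)

(a) Entailed — this follows by dropping conjuncts from the buttering event's description.
(b) Entailed — every conjunct here is already in the original buttering event.
(c) Not entailed — Marco buttered the apple, not the branch; the branch belongs to the photographing event.
(d) Entailed — this follows by dropping conjuncts from the photographing event's description.
(e) Not entailed — 'was filling' is progressive on an accomplishment; it does not entail the completed 'filled'.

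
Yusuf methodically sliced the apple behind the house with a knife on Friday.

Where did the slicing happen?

behind the house

'behind the house' marks the location of the slicing event.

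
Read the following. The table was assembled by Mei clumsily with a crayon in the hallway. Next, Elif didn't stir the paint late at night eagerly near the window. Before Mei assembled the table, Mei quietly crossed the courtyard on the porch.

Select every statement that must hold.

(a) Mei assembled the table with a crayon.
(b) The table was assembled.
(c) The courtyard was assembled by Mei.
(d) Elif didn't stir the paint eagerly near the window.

(a), (b)

(a) Entailed — the original entails any weakening of itself; this just drops 'in the hallway', 'clumsily'.
(b) Entailed — every conjunct here is already in the original assembling event.
(c) Not entailed — Mei assembled the table, not the courtyard; the courtyard belongs to the crossing event.
(d) Not entailed — dropping 'late at night' under negation is not valid — the original leaves open that Elif stirred the paint some other way.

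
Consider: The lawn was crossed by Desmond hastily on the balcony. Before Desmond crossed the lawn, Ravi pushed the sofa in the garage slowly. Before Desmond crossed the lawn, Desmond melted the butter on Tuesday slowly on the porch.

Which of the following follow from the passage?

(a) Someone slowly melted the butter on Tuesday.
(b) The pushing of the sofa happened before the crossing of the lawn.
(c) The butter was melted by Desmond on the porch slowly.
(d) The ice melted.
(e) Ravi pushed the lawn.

(a), (b), (c)

(a) Entailed — every conjunct here is already in the original melting event.
(b) Entailed — the narrative places the pushing before the crossing.
(c) Entailed — every conjunct here is already in the original melting event.
(d) Not entailed — the butter is what melted, not the ice.
(e) Not entailed — Ravi pushed the sofa, not the lawn; the lawn belongs to the crossing event.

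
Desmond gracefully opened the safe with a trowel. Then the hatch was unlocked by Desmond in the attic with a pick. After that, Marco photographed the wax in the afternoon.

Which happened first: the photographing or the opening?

the opening

The connectives place the opening before the photographing.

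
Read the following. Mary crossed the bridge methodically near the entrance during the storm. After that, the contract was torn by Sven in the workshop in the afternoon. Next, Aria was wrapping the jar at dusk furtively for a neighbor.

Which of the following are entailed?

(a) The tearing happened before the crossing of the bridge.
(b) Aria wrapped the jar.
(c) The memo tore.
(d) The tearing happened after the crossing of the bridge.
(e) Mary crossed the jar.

(d)

(a) Not entailed — the narrative places the crossing before the tearing, not after.
(b) Not entailed — 'was wrapping' is progressive on an accomplishment; it does not entail the completed 'wrapped'.
(c) Not entailed — the contract is what tore, not the memo.
(d) Entailed — the narrative places the crossing before the tearing.
(e) Not entailed — Mary crossed the bridge, not the jar; the jar belongs to the wrapping event.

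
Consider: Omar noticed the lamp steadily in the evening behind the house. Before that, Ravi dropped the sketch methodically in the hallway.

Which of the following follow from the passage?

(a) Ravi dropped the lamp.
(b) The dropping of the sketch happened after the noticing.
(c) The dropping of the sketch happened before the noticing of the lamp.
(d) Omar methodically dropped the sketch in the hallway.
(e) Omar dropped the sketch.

(a) Not entailed — Ravi dropped the sketch, not the lamp; the lamp belongs to the noticing event.
(b) Not entailed — the narrative places the dropping before the noticing, not after.
(c) Entailed — the narrative places the dropping before the noticing.
(d) Not entailed — the passage has Ravi dropping the sketch, not Omar.
(e) Not entailed — the passage has Ravi dropping the sketch, not Omar.

(c)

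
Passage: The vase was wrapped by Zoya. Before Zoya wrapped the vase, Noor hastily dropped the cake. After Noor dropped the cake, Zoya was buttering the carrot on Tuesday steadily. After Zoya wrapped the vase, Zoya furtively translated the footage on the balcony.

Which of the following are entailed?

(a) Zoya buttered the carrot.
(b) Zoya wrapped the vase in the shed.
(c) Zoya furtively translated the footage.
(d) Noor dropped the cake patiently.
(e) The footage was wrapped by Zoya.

(c)

(a) Not entailed — 'was buttering' is progressive on an accomplishment; it does not entail the completed 'buttered'.
(b) Not entailed — 'in the shed' adds information not in the original event.
(c) Entailed — every conjunct here is already in the original translating event.
(d) Not entailed — 'patiently' adds a manner not in (and inconsistent with) the original.
(e) Not entailed — Zoya wrapped the vase, not the footage; the footage belongs to the translating event.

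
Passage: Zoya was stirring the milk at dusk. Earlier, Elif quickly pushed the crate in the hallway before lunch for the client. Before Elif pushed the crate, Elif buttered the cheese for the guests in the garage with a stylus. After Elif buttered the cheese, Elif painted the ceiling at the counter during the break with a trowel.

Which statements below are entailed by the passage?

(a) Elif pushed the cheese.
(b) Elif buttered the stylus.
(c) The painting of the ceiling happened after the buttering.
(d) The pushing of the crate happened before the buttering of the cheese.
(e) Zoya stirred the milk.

(c), (e)

(a) Not entailed — Elif pushed the crate, not the cheese; the cheese belongs to the buttering event.
(b) Not entailed — the stylus is the instrument, not what was buttered.
(c) Entailed — the narrative places the buttering before the painting.
(d) Not entailed — the narrative places the buttering before the pushing, not after.
(e) Entailed — 'stir' is an activity; 'was stirring' entails that some stirring happened, so 'stirred' holds.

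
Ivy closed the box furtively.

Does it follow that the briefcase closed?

Nothing is said about any briefcase; only the box is affected.

no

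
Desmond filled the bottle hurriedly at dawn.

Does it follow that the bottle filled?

'Desmond filled the bottle' is the causative; it entails the inchoative 'the bottle filled'.

yes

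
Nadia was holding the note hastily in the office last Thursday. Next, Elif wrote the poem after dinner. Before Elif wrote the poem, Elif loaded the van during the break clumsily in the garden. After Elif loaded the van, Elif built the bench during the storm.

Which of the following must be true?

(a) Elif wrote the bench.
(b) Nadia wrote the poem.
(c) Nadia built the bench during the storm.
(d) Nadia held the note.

(a) Not entailed — Elif wrote the poem, not the bench; the bench belongs to the building event.
(b) Not entailed — the passage has Elif writing the poem, not Nadia.
(c) Not entailed — the passage has Elif building the bench, not Nadia.
(d) Entailed — 'hold' is an activity; 'was holding' entails that some holding happened, so 'held' holds.

(d)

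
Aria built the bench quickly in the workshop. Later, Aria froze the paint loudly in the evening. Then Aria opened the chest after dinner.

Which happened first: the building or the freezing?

The connectives place the building before the freezing.

the building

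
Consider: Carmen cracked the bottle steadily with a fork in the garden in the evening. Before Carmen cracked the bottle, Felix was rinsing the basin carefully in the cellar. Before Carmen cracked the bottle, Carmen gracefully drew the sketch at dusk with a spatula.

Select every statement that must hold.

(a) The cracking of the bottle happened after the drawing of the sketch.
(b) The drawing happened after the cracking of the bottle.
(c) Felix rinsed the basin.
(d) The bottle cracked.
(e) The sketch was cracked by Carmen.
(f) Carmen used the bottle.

(a), (c), (d)

(a) Entailed — the narrative places the drawing before the cracking.
(b) Not entailed — the narrative places the drawing before the cracking, not after.
(c) Entailed — 'rinse' is an activity; 'was rinsing' entails that some rinsing happened, so 'rinsed' holds.
(d) Entailed — 'Carmen cracked the bottle' is causative; it entails the inchoative 'the bottle cracked'.
(e) Not entailed — Carmen cracked the bottle, not the sketch; the sketch belongs to the drawing event.
(f) Not entailed — the bottle is the patient, not an instrument — Carmen used a fork.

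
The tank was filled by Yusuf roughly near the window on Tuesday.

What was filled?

the tank

'the tank' marks the patient of the filling event.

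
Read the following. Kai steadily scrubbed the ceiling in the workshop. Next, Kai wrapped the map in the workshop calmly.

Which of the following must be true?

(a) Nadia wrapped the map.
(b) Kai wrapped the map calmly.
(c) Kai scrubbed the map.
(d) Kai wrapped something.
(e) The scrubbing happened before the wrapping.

(a) Not entailed — the passage has Kai wrapping the map, not Nadia.
(b) Entailed — every conjunct here is already in the original wrapping event.
(c) Not entailed — Kai scrubbed the ceiling, not the map; the map belongs to the wrapping event.
(d) Entailed — every conjunct here is already in the original wrapping event.
(e) Entailed — the narrative places the scrubbing before the wrapping.

(b), (d), (e)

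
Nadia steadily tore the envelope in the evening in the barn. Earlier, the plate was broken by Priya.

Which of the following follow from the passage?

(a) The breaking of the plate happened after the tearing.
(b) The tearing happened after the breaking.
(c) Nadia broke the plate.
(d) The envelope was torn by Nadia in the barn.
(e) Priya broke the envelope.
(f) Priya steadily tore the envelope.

(b), (d)

(a) Not entailed — the narrative places the breaking before the tearing, not after.
(b) Entailed — the narrative places the breaking before the tearing.
(c) Not entailed — the passage has Priya breaking the plate, not Nadia.
(d) Entailed — the original entails any weakening of itself; this just drops 'in the evening', 'steadily'.
(e) Not entailed — Priya broke the plate, not the envelope; the envelope belongs to the tearing event.
(f) Not entailed — the passage has Nadia tearing the envelope, not Priya.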